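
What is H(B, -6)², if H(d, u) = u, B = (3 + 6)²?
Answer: 36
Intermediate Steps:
B = 81 (B = 9² = 81)
H(B, -6)² = (-6)² = 36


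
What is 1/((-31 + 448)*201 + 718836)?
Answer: 1/802653 ≈ 1.2459e-6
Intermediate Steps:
1/((-31 + 448)*201 + 718836) = 1/(417*201 + 718836) = 1/(83817 + 718836) = 1/802653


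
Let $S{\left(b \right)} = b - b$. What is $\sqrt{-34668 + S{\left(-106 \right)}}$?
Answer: $18 i \sqrt{107} \approx 186.19 i$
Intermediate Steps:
$S{\left(b \right)} = 0$
$\sqrt{-34668 + S{\left(-106 \right)}} = \sqrt{-34668 + 0} = \sqrt{-34668} = 18 i \sqrt{107}$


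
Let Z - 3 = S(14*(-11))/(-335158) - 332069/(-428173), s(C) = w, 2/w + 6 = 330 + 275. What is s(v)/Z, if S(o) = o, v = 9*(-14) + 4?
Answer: 143505606334/162292562694027 ≈ 0.00088424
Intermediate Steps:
v = -122 (v = -126 + 4 = -122)
w = 2/599 (w = 2/(-6 + (330 + 275)) = 2/(-6 + 605) = 2/599 ≈ 0.0033389)
s(C) = 2/599
Z = 270939169773/71752803167 (Z = 3 + ((14*(-11))/(-335158) - 332069/(-428173)) = 3 + (-154*(-1/335158) - 332069*(-1/428173)) = 3 + (77/167579 + 332069/428173) = 3 + 55680760272/71752803167 = 270939169773/71752803167 ≈ 3.7760)
s(v)/Z = 2/(599*(270939169773/71752803167)) = (2/599)*(71752803167/270939169773) = 143505606334/162292562694027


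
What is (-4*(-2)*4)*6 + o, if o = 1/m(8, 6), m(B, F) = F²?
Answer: 6913/36 ≈ 192.03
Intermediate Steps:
o = 1/36 (o = 1/(6²) = 1/36 ≈ 0.027778)
(-4*(-2)*4)*6 + o = (-4*(-2)*4)*6 + 1/36 = (8*4)*6 + 1/36 = 32*6 + 1/36 = 192 + 1/36 = 6913/36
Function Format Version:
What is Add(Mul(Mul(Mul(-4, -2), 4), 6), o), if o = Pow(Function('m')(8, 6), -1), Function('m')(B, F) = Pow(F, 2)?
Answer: Rational(6913, 36) ≈ 192.03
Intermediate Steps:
o = Rational(1, 36) (o = Pow(Pow(6, 2), -1) = Pow(36, -1) = Rational(1, 36) ≈ 0.027778)
Add(Mul(Mul(Mul(-4, -2), 4), 6), o) = Add(Mul(Mul(Mul(-4, -2), 4), 6), Rational(1, 36)) = Add(Mul(Mul(8, 4), 6), Rational(1, 36)) = Add(Mul(32, 6), Rational(1, 36)) = Add(192, Rational(1, 36)) = Rational(6913, 36)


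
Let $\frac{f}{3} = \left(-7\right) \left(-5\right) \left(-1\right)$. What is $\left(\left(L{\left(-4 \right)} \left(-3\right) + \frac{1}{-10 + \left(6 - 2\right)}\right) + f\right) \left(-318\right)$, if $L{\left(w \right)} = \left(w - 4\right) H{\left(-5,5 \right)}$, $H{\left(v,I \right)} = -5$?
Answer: $71603$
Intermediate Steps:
$f = -105$ ($f = 3 \left(-7\right) \left(-5\right) \left(-1\right) = 3 \cdot 35 \left(-1\right) = 3 \left(-35\right) = -105$)
$L{\left(w \right)} = 20 - 5 w$ ($L{\left(w \right)} = \left(w - 4\right) \left(-5\right) = \left(-4 + w\right) \left(-5\right) = 20 - 5 w$)
$\left(\left(L{\left(-4 \right)} \left(-3\right) + \frac{1}{-10 + \left(6 - 2\right)}\right) + f\right) \left(-318\right) = \left(\left(\left(20 - -20\right) \left(-3\right) + \frac{1}{-10 + \left(6 - 2\right)}\right) - 105\right) \left(-318\right) = \left(\left(\left(20 + 20\right) \left(-3\right) + \frac{1}{-10 + \left(6 - 2\right)}\right) - 105\right) \left(-318\right) = \left(\left(40 \left(-3\right) + \frac{1}{-10 + 4}\right) - 105\right) \left(-318\right) = \left(\left(-120 + \frac{1}{-6}\right) - 105\right) \left(-318\right) = \left(\left(-120 - \frac{1}{6}\right) - 105\right) \left(-318\right) = \left(- \frac{721}{6} - 105\right) \left(-318\right) = \left(- \frac{1351}{6}\right) \left(-318\right) = 71603$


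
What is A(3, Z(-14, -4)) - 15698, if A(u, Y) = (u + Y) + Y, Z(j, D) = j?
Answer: -15723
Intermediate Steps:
A(u, Y) = u + 2*Y (A(u, Y) = (Y + u) + Y = u + 2*Y)
A(3, Z(-14, -4)) - 15698 = (3 + 2*(-14)) - 15698 = (3 - 28) - 15698 = -25 - 15698 = -15723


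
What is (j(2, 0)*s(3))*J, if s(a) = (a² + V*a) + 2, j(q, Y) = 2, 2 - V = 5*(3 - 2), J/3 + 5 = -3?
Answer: -96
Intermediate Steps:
J = -24 (J = -15 + 3*(-3) = -15 - 9 = -24)
V = -3 (V = 2 - 5*(3 - 2) = 2 - 5 = -3)
s(a) = 2 + a² - 3*a (s(a) = (a² - 3*a) + 2 = 2 + a² - 3*a)
(j(2, 0)*s(3))*J = (2*(2 + 3² - 3*3))*(-24) = (2*(2 + 9 - 9))*(-24) = (2*2)*(-24) = 4*(-24) = -96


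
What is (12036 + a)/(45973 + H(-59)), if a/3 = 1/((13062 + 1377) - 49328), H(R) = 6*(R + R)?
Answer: 419924001/1579250585 ≈ 0.26590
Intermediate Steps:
H(R) = 12*R (H(R) = 6*(2*R) = 12*R)
a = -3/34889 (a = 3/((13062 + 1377) - 49328) = 3/(14439 - 49328) = 3/(-34889) = 3*(-1/34889) = -3/34889 ≈ -8.5987e-5)
(12036 + a)/(45973 + H(-59)) = (12036 - 3/34889)/(45973 + 12*(-59)) = 419924001/(34889*(45973 - 708)) = (419924001/34889)/45265 = (419924001/34889)*(1/45265) = 419924001/1579250585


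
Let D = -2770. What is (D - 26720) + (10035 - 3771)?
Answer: -23226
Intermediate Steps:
(D - 26720) + (10035 - 3771) = (-2770 - 26720) + (10035 - 3771) = -29490 + 6264 = -23226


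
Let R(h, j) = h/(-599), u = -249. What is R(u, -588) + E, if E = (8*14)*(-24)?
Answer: -1609863/599 ≈ -2687.6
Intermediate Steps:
R(h, j) = -h/599 (R(h, j) = h*(-1/599) = -h/599)
E = -2688 (E = 112*(-24) = -2688)
R(u, -588) + E = -1/599*(-249) - 2688 = 249/599 - 2688 = -1609863/599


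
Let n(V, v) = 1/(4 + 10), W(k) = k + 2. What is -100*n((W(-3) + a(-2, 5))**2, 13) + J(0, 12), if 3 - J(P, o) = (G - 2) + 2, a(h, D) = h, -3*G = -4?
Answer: -115/21 ≈ -5.4762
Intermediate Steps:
G = 4/3 (G = -1/3*(-4) = 4/3 ≈ 1.3333)
W(k) = 2 + k
J(P, o) = 5/3 (J(P, o) = 3 - ((4/3 - 2) + 2) = 3 - (-2/3 + 2) = 3 - 1*4/3 = 3 - 4/3 = 5/3)
n(V, v) = 1/14
-100*n((W(-3) + a(-2, 5))**2, 13) + J(0, 12) = -100*1/14 + 5/3 = -50/7 + 5/3 = -115/21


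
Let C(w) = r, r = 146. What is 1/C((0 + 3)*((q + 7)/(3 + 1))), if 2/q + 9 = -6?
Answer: 1/146 ≈ 0.0068493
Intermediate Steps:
q = -2/15 (q = 2/(-9 - 6) = 2/(-15) = 2*(-1/15) = -2/15 ≈ -0.13333)
C(w) = 146
1/C((0 + 3)*((q + 7)/(3 + 1))) = 1/146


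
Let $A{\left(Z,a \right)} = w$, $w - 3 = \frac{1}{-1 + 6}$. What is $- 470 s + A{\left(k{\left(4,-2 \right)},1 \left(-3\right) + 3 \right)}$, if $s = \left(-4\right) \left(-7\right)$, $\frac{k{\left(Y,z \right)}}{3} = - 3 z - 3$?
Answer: $- \frac{65784}{5} \approx -13157.0$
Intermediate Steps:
$k{\left(Y,z \right)} = -9 - 9 z$ ($k{\left(Y,z \right)} = 3 \left(- 3 z - 3\right) = 3 \left(-3 - 3 z\right) = -9 - 9 z$)
$w = \frac{16}{5}$ ($w = 3 + \frac{1}{-1 + 6} = 3 + \frac{1}{5} = \frac{16}{5} \approx 3.2$)
$A{\left(Z,a \right)} = \frac{16}{5}$
$s = 28$
$- 470 s + A{\left(k{\left(4,-2 \right)},1 \left(-3\right) + 3 \right)} = \left(-470\right) 28 + \frac{16}{5} = -13160 + \frac{16}{5} = - \frac{65784}{5}$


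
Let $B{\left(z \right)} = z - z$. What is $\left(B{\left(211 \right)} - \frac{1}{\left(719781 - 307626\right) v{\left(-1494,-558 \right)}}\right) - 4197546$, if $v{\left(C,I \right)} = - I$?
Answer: $- \frac{965362080969541}{229982490} \approx -4.1975 \cdot 10^{6}$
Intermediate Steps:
$B{\left(z \right)} = 0$
$\left(B{\left(211 \right)} - \frac{1}{\left(719781 - 307626\right) v{\left(-1494,-558 \right)}}\right) - 4197546 = \left(0 - \frac{1}{\left(719781 - 307626\right) \left(\left(-1\right) \left(-558\right)\right)}\right) - 4197546 = \left(0 - \frac{1}{412155 \cdot 558}\right) - 4197546 = \left(0 - \frac{1}{412155} \cdot \frac{1}{558}\right) - 4197546 = \left(0 - \frac{1}{229982490}\right) - 4197546 = - \frac{1}{229982490} - 4197546 = - \frac{965362080969541}{229982490}$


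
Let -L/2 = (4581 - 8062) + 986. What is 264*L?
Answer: 1317360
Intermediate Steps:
L = 4990 (L = -2*((4581 - 8062) + 986) = -2*(-3481 + 986) = -2*(-2495) = 4990)
264*L = 264*4990 = 1317360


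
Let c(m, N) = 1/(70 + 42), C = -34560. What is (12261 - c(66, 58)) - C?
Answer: 5243951/112 ≈ 46821.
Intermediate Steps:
c(m, N) = 1/112
(12261 - c(66, 58)) - C = (12261 - 1*1/112) - 1*(-34560) = (12261 - 1/112) + 34560 = 1373231/112 + 34560 = 5243951/112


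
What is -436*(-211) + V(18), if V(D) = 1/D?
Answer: 1655929/18 ≈ 91996.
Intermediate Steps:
-436*(-211) + V(18) = -436*(-211) + 1/18 = 91996 + 1/18 = 1655929/18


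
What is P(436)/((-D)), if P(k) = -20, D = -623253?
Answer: -20/623253 ≈ -3.2090e-5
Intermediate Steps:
P(436)/((-D)) = -20/((-1*(-623253))) = -20/623253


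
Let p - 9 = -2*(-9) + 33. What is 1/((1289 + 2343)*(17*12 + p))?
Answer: 1/958848 ≈ 1.0429e-6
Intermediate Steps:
p = 60 (p = 9 + (-2*(-9) + 33) = 9 + (18 + 33) = 9 + 51 = 60)
1/((1289 + 2343)*(17*12 + p)) = 1/((1289 + 2343)*(17*12 + 60)) = 1/(3632*(204 + 60)) = 1/(3632*264) = 1/958848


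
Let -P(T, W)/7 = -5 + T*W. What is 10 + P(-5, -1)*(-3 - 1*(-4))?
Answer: 10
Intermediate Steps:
P(T, W) = 35 - 7*T*W (P(T, W) = -7*(-5 + T*W) = 35 - 7*T*W)
10 + P(-5, -1)*(-3 - 1*(-4)) = 10 + (35 - 7*(-5)*(-1))*(-3 - 1*(-4)) = 10 + (35 - 35)*(-3 + 4) = 10 + 0*1 = 10 + 0 = 10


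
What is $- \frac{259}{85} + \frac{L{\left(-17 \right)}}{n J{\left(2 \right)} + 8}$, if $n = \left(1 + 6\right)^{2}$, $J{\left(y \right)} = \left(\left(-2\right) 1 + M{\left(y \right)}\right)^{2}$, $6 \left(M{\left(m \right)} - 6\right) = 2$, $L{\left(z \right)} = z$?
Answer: $- \frac{2176432}{710005} \approx -3.0654$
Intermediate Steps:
$M{\left(m \right)} = \frac{19}{3}$ ($M{\left(m \right)} = 6 + \frac{1}{6} \cdot 2 = 6 + \frac{1}{3} = \frac{19}{3}$)
$J{\left(y \right)} = \frac{169}{9}$ ($J{\left(y \right)} = \left(\left(-2\right) 1 + \frac{19}{3}\right)^{2} = \left(-2 + \frac{19}{3}\right)^{2} = \left(\frac{13}{3}\right)^{2} = \frac{169}{9}$)
$n = 49$ ($n = 7^{2} = 49$)
$- \frac{259}{85} + \frac{L{\left(-17 \right)}}{n J{\left(2 \right)} + 8} = - \frac{259}{85} - \frac{17}{49 \cdot \frac{169}{9} + 8} = \left(-259\right) \frac{1}{85} - \frac{17}{\frac{8281}{9} + 8} = - \frac{259}{85} - \frac{17}{\frac{8353}{9}} = - \frac{259}{85} - \frac{153}{8353} = - \frac{2176432}{710005}$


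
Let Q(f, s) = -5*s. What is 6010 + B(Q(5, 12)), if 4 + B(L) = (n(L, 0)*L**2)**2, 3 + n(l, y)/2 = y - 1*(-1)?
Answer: 207366006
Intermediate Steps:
n(l, y) = -4 + 2*y (n(l, y) = -6 + 2*(y - 1*(-1)) = -6 + 2*(y + 1) = -6 + 2*(1 + y) = -6 + (2 + 2*y) = -4 + 2*y)
Q(f, s) = -5*s
B(L) = -4 + 16*L**4 (B(L) = -4 + ((-4 + 2*0)*L**2)**2 = -4 + ((-4 + 0)*L**2)**2 = -4 + (-4*L**2)**2 = -4 + 16*L**4)
6010 + B(Q(5, 12)) = 6010 + (-4 + 16*(-5*12)**4) = 6010 + (-4 + 16*(-60)**4) = 6010 + (-4 + 16*12960000) = 6010 + (-4 + 207360000) = 6010 + 207359996 = 207366006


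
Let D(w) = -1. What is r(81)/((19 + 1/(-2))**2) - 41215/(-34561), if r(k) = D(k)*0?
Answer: 41215/34561 ≈ 1.1925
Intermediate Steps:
r(k) = 0 (r(k) = -1*0 = 0)
r(81)/((19 + 1/(-2))**2) - 41215/(-34561) = 0/((19 + 1/(-2))**2) - 41215/(-34561) = 0/((19 - 1/2)**2) - 41215*(-1/34561) = 0/((37/2)**2) + 41215/34561 = 0/(1369/4) + 41215/34561 = 0*(4/1369) + 41215/34561 = 0 + 41215/34561 = 41215/34561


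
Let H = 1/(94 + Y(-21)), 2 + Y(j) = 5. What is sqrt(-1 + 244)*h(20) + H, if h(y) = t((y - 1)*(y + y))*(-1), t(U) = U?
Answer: 1/97 - 6840*sqrt(3) ≈ -11847.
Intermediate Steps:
Y(j) = 3 (Y(j) = -2 + 5 = 3)
h(y) = -2*y*(-1 + y) (h(y) = ((y - 1)*(y + y))*(-1) = ((-1 + y)*(2*y))*(-1) = (2*y*(-1 + y))*(-1) = -2*y*(-1 + y))
H = 1/97 (H = 1/(94 + 3) = 1/97 ≈ 0.010309)
sqrt(-1 + 244)*h(20) + H = sqrt(-1 + 244)*(2*20*(1 - 1*20)) + 1/97 = sqrt(243)*(2*20*(1 - 20)) + 1/97 = (9*sqrt(3))*(2*20*(-19)) + 1/97 = (9*sqrt(3))*(-760) + 1/97 = -6840*sqrt(3) + 1/97 = 1/97 - 6840*sqrt(3)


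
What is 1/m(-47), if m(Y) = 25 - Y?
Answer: 1/72 ≈ 0.013889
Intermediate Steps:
1/m(-47) = 1/(25 - 1*(-47)) = 1/(25 + 47) = 1/72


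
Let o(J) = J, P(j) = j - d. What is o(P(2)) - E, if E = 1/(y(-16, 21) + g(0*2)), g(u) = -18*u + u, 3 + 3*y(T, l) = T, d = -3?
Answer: 98/19 ≈ 5.1579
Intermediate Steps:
y(T, l) = -1 + T/3
P(j) = 3 + j (P(j) = j - 1*(-3) = j + 3 = 3 + j)
g(u) = -17*u
E = -3/19 (E = 1/((-1 + (1/3)*(-16)) - 0*2) = 1/((-1 - 16/3) - 17*0) = 1/(-19/3 + 0) = 1/(-19/3) = -3/19 ≈ -0.15789)
o(P(2)) - E = (3 + 2) - 1*(-3/19) = 5 + 3/19 = 98/19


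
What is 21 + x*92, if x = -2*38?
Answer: -6971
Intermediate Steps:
x = -76
21 + x*92 = 21 - 76*92 = 21 - 6992 = -6971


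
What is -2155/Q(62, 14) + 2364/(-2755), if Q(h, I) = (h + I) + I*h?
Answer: -8168641/2600720 ≈ -3.1409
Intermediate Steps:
Q(h, I) = I + h + I*h (Q(h, I) = (I + h) + I*h = I + h + I*h)
-2155/Q(62, 14) + 2364/(-2755) = -2155/(14 + 62 + 14*62) + 2364/(-2755) = -2155/(14 + 62 + 868) + 2364*(-1/2755) = -2155/944 - 2364/2755 = -8168641/2600720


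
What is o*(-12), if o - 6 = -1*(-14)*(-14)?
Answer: 2280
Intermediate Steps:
o = -190 (o = 6 - 1*(-14)*(-14) = 6 + 14*(-14) = 6 - 196 = -190)
o*(-12) = -190*(-12) = 2280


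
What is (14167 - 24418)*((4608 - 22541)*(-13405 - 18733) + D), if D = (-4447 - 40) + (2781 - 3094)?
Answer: -5907917354454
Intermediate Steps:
D = -4800 (D = -4487 - 313 = -4800)
(14167 - 24418)*((4608 - 22541)*(-13405 - 18733) + D) = (14167 - 24418)*((4608 - 22541)*(-13405 - 18733) - 4800) = -10251*(-17933*(-32138) - 4800) = -10251*(576330754 - 4800) = -10251*576325954 = -5907917354454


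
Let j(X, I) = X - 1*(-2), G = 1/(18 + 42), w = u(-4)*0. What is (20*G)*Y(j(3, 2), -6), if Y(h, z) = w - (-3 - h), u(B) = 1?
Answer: 8/3 ≈ 2.6667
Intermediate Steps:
w = 0 (w = 1*0 = 0)
G = 1/60 ≈ 0.016667
j(X, I) = 2 + X (j(X, I) = X + 2 = 2 + X)
Y(h, z) = 3 + h (Y(h, z) = 0 - (-3 - h) = 0 + (3 + h) = 3 + h)
(20*G)*Y(j(3, 2), -6) = (20*(1/60))*(3 + (2 + 3)) = (3 + 5)/3 = (⅓)*8 = 8/3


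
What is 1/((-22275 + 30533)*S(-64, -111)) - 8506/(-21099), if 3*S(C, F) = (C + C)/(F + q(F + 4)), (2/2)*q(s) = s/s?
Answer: 4499004407/11151074688 ≈ 0.40346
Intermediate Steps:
q(s) = 1 (q(s) = s/s = 1)
S(C, F) = 2*C/(3*(1 + F)) (S(C, F) = ((C + C)/(F + 1))/3 = ((2*C)/(1 + F))/3 = (2*C/(1 + F))/3 = 2*C/(3*(1 + F)))
1/((-22275 + 30533)*S(-64, -111)) - 8506/(-21099) = 1/((-22275 + 30533)*(((2/3)*(-64)/(1 - 111)))) - 8506/(-21099) = 1/(8258*(((2/3)*(-64)/(-110)))) - 8506*(-1/21099) = 1/(8258*(((2/3)*(-64)*(-1/110)))) + 8506/21099 = 1/(8258*(64/165)) + 8506/21099 = (1/8258)*(165/64) + 8506/21099 = 165/528512 + 8506/21099 = 4499004407/11151074688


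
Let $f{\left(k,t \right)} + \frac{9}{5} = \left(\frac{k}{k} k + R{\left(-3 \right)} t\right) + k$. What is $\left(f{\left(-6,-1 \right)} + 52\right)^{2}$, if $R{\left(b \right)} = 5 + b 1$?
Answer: $\frac{32761}{25} \approx 1310.4$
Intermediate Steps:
$R{\left(b \right)} = 5 + b$
$f{\left(k,t \right)} = - \frac{9}{5} + 2 k + 2 t$ ($f{\left(k,t \right)} = - \frac{9}{5} + \left(\left(\frac{k}{k} k + \left(5 - 3\right) t\right) + k\right) = - \frac{9}{5} + \left(\left(1 k + 2 t\right) + k\right) = - \frac{9}{5} + \left(\left(k + 2 t\right) + k\right) = - \frac{9}{5} + \left(2 k + 2 t\right) = - \frac{9}{5} + 2 k + 2 t$)
$\left(f{\left(-6,-1 \right)} + 52\right)^{2} = \left(\left(- \frac{9}{5} + 2 \left(-6\right) + 2 \left(-1\right)\right) + 52\right)^{2} = \left(\left(- \frac{9}{5} - 12 - 2\right) + 52\right)^{2} = \left(- \frac{79}{5} + 52\right)^{2} = \left(\frac{181}{5}\right)^{2} = \frac{32761}{25}$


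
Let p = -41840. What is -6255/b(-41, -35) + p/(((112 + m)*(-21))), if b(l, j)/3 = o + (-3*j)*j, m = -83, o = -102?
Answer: 53099815/766731 ≈ 69.255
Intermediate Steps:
b(l, j) = -306 - 9*j² (b(l, j) = 3*(-102 + (-3*j)*j) = 3*(-102 - 3*j²) = -306 - 9*j²)
-6255/b(-41, -35) + p/(((112 + m)*(-21))) = -6255/(-306 - 9*(-35)²) - 41840*(-1/(21*(112 - 83))) = -6255/(-306 - 9*1225) - 41840/(29*(-21)) = -6255/(-306 - 11025) - 41840/(-609) = -6255/(-11331) - 41840*(-1/609) = -6255*(-1/11331) + 41840/609 = 695/1259 + 41840/609 = 53099815/766731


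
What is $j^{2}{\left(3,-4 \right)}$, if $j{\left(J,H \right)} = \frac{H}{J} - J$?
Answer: $\frac{169}{9} \approx 18.778$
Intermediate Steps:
$j{\left(J,H \right)} = - J + \frac{H}{J}$
$j^{2}{\left(3,-4 \right)} = \left(\left(-1\right) 3 - \frac{4}{3}\right)^{2} = \left(-3 - \frac{4}{3}\right)^{2} = \left(- \frac{13}{3}\right)^{2} = \frac{169}{9}$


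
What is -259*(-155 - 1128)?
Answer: 332297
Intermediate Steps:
-259*(-155 - 1128) = -259*(-1283) = 332297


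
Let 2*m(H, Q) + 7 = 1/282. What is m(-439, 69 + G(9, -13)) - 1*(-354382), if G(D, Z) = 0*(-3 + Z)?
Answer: 199869475/564 ≈ 3.5438e+5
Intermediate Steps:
G(D, Z) = 0
m(H, Q) = -1973/564 (m(H, Q) = -7/2 + (½)/282 = -7/2 + (½)*(1/282) = -7/2 + 1/564 = -1973/564)
m(-439, 69 + G(9, -13)) - 1*(-354382) = -1973/564 - 1*(-354382) = -1973/564 + 354382 = 199869475/564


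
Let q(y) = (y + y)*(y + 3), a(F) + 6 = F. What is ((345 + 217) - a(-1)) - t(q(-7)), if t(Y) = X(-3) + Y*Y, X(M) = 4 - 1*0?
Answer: -2571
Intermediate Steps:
X(M) = 4 (X(M) = 4 + 0 = 4)
a(F) = -6 + F
q(y) = 2*y*(3 + y) (q(y) = (2*y)*(3 + y) = 2*y*(3 + y))
t(Y) = 4 + Y² (t(Y) = 4 + Y*Y = 4 + Y²)
((345 + 217) - a(-1)) - t(q(-7)) = ((345 + 217) - (-6 - 1)) - (4 + (2*(-7)*(3 - 7))²) = (562 - 1*(-7)) - (4 + (2*(-7)*(-4))²) = (562 + 7) - (4 + 56²) = 569 - (4 + 3136) = 569 - 1*3140 = 569 - 3140 = -2571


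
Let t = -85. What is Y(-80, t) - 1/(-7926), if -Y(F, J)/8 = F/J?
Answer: -1014511/134742 ≈ -7.5293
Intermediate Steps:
Y(F, J) = -8*F/J
Y(-80, t) - 1/(-7926) = -8*(-80)/(-85) - 1/(-7926) = -8*(-80)*(-1/85) - 1*(-1/7926) = -128/17 + 1/7926 = -1014511/134742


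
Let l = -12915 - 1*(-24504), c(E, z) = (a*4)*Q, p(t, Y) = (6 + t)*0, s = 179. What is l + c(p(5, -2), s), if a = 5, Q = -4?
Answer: 11509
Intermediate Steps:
p(t, Y) = 0
c(E, z) = -80 (c(E, z) = (5*4)*(-4) = 20*(-4) = -80)
l = 11589 (l = -12915 + 24504 = 11589)
l + c(p(5, -2), s) = 11589 - 80 = 11509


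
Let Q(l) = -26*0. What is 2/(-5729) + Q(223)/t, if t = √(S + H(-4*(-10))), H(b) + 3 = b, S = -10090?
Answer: -2/5729 ≈ -0.00034910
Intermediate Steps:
Q(l) = 0
H(b) = -3 + b
t = 3*I*√1117 (t = √(-10090 + (-3 - 4*(-10))) = √(-10090 + (-3 + 40)) = √(-10090 + 37) = √(-10053) = 3*I*√1117 ≈ 100.26*I)
2/(-5729) + Q(223)/t = 2/(-5729) + 0/((3*I*√1117)) = 2*(-1/5729) + 0*(-I*√1117/3351) = -2/5729 + 0 = -2/5729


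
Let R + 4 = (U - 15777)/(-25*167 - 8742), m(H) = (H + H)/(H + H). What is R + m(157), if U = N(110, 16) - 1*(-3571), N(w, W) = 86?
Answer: -26631/12917 ≈ -2.0617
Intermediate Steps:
U = 3657 (U = 86 - 1*(-3571) = 86 + 3571 = 3657)
m(H) = 1 (m(H) = (2*H)/((2*H)) = (2*H)*(1/(2*H)) = 1)
R = -39548/12917 (R = -4 + (3657 - 15777)/(-25*167 - 8742) = -4 - 12120/(-4175 - 8742) = -4 - 12120/(-12917) = -4 - 12120*(-1/12917) = -4 + 12120/12917 = -39548/12917 ≈ -3.0617)
R + m(157) = -39548/12917 + 1 = -26631/12917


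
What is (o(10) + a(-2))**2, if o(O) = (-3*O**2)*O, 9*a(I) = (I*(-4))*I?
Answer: 729864256/81 ≈ 9.0107e+6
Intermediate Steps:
a(I) = -4*I**2/9 (a(I) = ((I*(-4))*I)/9 = ((-4*I)*I)/9 = (-4*I**2)/9 = -4*I**2/9)
o(O) = -3*O**3
(o(10) + a(-2))**2 = (-3*10**3 - 4/9*(-2)**2)**2 = (-3*1000 - 4/9*4)**2 = (-3000 - 16/9)**2 = (-27016/9)**2 = 729864256/81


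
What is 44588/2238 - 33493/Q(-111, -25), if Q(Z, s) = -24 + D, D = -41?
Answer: 38927777/72735 ≈ 535.20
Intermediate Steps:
Q(Z, s) = -65 (Q(Z, s) = -24 - 41 = -65)
44588/2238 - 33493/Q(-111, -25) = 44588/2238 - 33493/(-65) = 44588*(1/2238) - 33493*(-1/65) = 22294/1119 + 33493/65 = 38927777/72735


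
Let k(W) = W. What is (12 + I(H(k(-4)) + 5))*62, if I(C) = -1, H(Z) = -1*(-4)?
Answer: 682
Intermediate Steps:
H(Z) = 4
(12 + I(H(k(-4)) + 5))*62 = (12 - 1)*62 = 11*62 = 682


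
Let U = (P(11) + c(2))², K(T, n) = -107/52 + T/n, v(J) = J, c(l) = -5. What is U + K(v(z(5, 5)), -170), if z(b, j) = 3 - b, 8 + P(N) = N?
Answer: 8637/4420 ≈ 1.9541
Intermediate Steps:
P(N) = -8 + N
K(T, n) = -107/52 + T/n (K(T, n) = -107*1/52 + T/n = -107/52 + T/n)
U = 4 (U = ((-8 + 11) - 5)² = (3 - 5)² = (-2)² = 4)
U + K(v(z(5, 5)), -170) = 4 + (-107/52 + (3 - 1*5)/(-170)) = 4 + (-107/52 + (3 - 5)*(-1/170)) = 4 + (-107/52 - 2*(-1/170)) = 4 + (-107/52 + 1/85) = 4 - 9043/4420 = 8637/4420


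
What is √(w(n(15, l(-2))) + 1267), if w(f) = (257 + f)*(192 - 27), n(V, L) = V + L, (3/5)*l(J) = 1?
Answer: 3*√5158 ≈ 215.46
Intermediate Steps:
l(J) = 5/3 (l(J) = (5/3)*1 = 5/3)
n(V, L) = L + V
w(f) = 42405 + 165*f (w(f) = (257 + f)*165 = 42405 + 165*f)
√(w(n(15, l(-2))) + 1267) = √((42405 + 165*(5/3 + 15)) + 1267) = √((42405 + 165*(50/3)) + 1267) = √((42405 + 2750) + 1267) = √(45155 + 1267) = √46422 = 3*√5158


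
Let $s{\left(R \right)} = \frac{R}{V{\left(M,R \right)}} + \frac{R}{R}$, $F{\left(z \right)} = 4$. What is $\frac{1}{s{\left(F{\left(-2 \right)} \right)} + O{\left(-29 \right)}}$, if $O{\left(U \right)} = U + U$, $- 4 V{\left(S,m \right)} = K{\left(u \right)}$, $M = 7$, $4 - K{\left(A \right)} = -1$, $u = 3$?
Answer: $- \frac{5}{301} \approx -0.016611$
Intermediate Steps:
$K{\left(A \right)} = 5$ ($K{\left(A \right)} = 4 - -1 = 4 + 1 = 5$)
$V{\left(S,m \right)} = - \frac{5}{4}$ ($V{\left(S,m \right)} = \left(- \frac{1}{4}\right) 5 = - \frac{5}{4}$)
$O{\left(U \right)} = 2 U$
$s{\left(R \right)} = 1 - \frac{4 R}{5}$ ($s{\left(R \right)} = \frac{R}{- \frac{5}{4}} + \frac{R}{R} = R \left(- \frac{4}{5}\right) + 1 = - \frac{4 R}{5} + 1 = 1 - \frac{4 R}{5}$)
$\frac{1}{s{\left(F{\left(-2 \right)} \right)} + O{\left(-29 \right)}} = \frac{1}{\left(1 - \frac{16}{5}\right) + 2 \left(-29\right)} = \frac{1}{\left(1 - \frac{16}{5}\right) - 58} = \frac{1}{- \frac{11}{5} - 58} = \frac{1}{- \frac{301}{5}} = - \frac{5}{301}$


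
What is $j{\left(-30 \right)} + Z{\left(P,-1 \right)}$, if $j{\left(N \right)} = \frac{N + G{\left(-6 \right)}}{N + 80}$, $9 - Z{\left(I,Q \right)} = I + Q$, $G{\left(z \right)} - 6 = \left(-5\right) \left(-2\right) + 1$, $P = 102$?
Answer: $- \frac{4613}{50} \approx -92.26$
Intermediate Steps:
$G{\left(z \right)} = 17$ ($G{\left(z \right)} = 6 + \left(\left(-5\right) \left(-2\right) + 1\right) = 6 + \left(10 + 1\right) = 6 + 11 = 17$)
$Z{\left(I,Q \right)} = 9 - I - Q$ ($Z{\left(I,Q \right)} = 9 - \left(I + Q\right) = 9 - I - Q$)
$j{\left(N \right)} = \frac{17 + N}{80 + N}$ ($j{\left(N \right)} = \frac{N + 17}{N + 80} = \frac{17 + N}{80 + N}$)
$j{\left(-30 \right)} + Z{\left(P,-1 \right)} = \frac{17 - 30}{80 - 30} - 92 = \frac{1}{50} \left(-13\right) + \left(9 - 102 + 1\right) = \frac{1}{50} \left(-13\right) - 92 = - \frac{13}{50} - 92 = - \frac{4613}{50}$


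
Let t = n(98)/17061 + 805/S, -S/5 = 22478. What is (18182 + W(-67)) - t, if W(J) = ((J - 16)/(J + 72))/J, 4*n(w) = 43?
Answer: 4671804707927023/256943095860 ≈ 18182.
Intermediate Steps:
S = -112390 (S = -5*22478 = -112390)
n(w) = 43/4 (n(w) = (¼)*43 = 43/4)
W(J) = (-16 + J)/(J*(72 + J)) (W(J) = ((-16 + J)/(72 + J))/J = (-16 + J)/(J*(72 + J)))
t = -5010365/766994316 (t = (43/4)/17061 + 805/(-112390) = (43/4)*(1/17061) + 805*(-1/112390) = 43/68244 - 161/22478 = -5010365/766994316 ≈ -0.0065325)
(18182 + W(-67)) - t = (18182 + (-16 - 67)/((-67)*(72 - 67))) - 1*(-5010365/766994316) = (18182 - 1/67*(-83)/5) + 5010365/766994316 = (18182 - 1/67*⅕*(-83)) + 5010365/766994316 = (18182 + 83/335) + 5010365/766994316 = 6091053/335 + 5010365/766994316 = 4671804707927023/256943095860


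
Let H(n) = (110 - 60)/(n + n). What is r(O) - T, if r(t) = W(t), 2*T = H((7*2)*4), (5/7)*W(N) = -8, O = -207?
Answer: -6397/560 ≈ -11.423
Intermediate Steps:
H(n) = 25/n (H(n) = 50/((2*n)) = 50*(1/(2*n)) = 25/n)
W(N) = -56/5 (W(N) = (7/5)*(-8) = -56/5)
T = 25/112 (T = (25/(((7*2)*4)))/2 = (25/((14*4)))/2 = (25/56)/2 = (25*(1/56))/2 = (½)*(25/56) = 25/112 ≈ 0.22321)
r(t) = -56/5
r(O) - T = -56/5 - 1*25/112 = -56/5 - 25/112 = -6397/560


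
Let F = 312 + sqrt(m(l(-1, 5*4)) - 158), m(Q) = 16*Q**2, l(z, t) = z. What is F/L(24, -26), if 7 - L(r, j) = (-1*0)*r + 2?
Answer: 312/5 + I*sqrt(142)/5 ≈ 62.4 + 2.3833*I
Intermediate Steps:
L(r, j) = 5 (L(r, j) = 7 - ((-1*0)*r + 2) = 7 - (0*r + 2) = 7 - (0 + 2) = 7 - 1*2 = 7 - 2 = 5)
F = 312 + I*sqrt(142) (F = 312 + sqrt(16*(-1)**2 - 158) = 312 + sqrt(16*1 - 158) = 312 + sqrt(16 - 158) = 312 + sqrt(-142) = 312 + I*sqrt(142) ≈ 312.0 + 11.916*I)
F/L(24, -26) = (312 + I*sqrt(142))/5 = (312 + I*sqrt(142))*(1/5) = 312/5 + I*sqrt(142)/5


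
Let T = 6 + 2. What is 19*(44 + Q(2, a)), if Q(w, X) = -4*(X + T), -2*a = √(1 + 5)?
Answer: 228 + 38*√6 ≈ 321.08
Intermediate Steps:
T = 8
a = -√6/2 (a = -√(1 + 5)/2 = -√6/2 ≈ -1.2247)
Q(w, X) = -32 - 4*X (Q(w, X) = -4*(X + 8) = -4*(8 + X) = -32 - 4*X)
19*(44 + Q(2, a)) = 19*(44 + (-32 - (-2)*√6)) = 19*(44 + (-32 + 2*√6)) = 19*(12 + 2*√6) = 228 + 38*√6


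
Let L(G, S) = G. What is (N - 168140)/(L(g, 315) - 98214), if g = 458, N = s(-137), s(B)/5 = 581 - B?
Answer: 82275/48878 ≈ 1.6833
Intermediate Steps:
s(B) = 2905 - 5*B (s(B) = 5*(581 - B) = 2905 - 5*B)
N = 3590 (N = 2905 - 5*(-137) = 2905 + 685 = 3590)
(N - 168140)/(L(g, 315) - 98214) = (3590 - 168140)/(458 - 98214) = -164550/(-97756) = -164550*(-1/97756) = 82275/48878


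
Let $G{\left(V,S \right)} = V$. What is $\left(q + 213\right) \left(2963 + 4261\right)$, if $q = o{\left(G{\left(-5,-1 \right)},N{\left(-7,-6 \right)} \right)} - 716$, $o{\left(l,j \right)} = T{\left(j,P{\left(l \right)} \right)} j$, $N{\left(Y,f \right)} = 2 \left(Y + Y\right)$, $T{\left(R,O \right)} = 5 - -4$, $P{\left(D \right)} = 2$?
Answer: $-5454120$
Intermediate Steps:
$T{\left(R,O \right)} = 9$ ($T{\left(R,O \right)} = 5 + 4 = 9$)
$N{\left(Y,f \right)} = 4 Y$ ($N{\left(Y,f \right)} = 2 \cdot 2 Y = 4 Y$)
$o{\left(l,j \right)} = 9 j$
$q = -968$ ($q = 9 \cdot 4 \left(-7\right) - 716 = 9 \left(-28\right) - 716 = -252 - 716 = -968$)
$\left(q + 213\right) \left(2963 + 4261\right) = \left(-968 + 213\right) \left(2963 + 4261\right) = \left(-755\right) 7224 = -5454120$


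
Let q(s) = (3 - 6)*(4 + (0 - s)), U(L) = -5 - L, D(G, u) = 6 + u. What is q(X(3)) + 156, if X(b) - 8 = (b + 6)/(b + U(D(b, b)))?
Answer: 1821/11 ≈ 165.55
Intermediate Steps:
X(b) = 82/11 - b/11 (X(b) = 8 + (b + 6)/(b + (-5 - (6 + b))) = 8 + (6 + b)/(b + (-5 + (-6 - b))) = 8 + (6 + b)/(b + (-11 - b)) = 8 + (6 + b)/(-11) = 8 + (6 + b)*(-1/11) = 8 + (-6/11 - b/11) = 82/11 - b/11)
q(s) = -12 + 3*s (q(s) = -3*(4 - s) = -12 + 3*s)
q(X(3)) + 156 = (-12 + 3*(82/11 - 1/11*3)) + 156 = (-12 + 3*(82/11 - 3/11)) + 156 = (-12 + 3*(79/11)) + 156 = (-12 + 237/11) + 156 = 105/11 + 156 = 1821/11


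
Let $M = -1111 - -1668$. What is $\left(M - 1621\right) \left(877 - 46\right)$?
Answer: $-884184$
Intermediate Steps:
$M = 557$ ($M = -1111 + 1668 = 557$)
$\left(M - 1621\right) \left(877 - 46\right) = \left(557 - 1621\right) \left(877 - 46\right) = \left(-1064\right) 831 = -884184$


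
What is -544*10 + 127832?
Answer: 122392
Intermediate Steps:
-544*10 + 127832 = -5440 + 127832 = 122392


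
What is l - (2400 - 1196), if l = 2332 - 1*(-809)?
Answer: 1937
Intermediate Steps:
l = 3141 (l = 2332 + 809 = 3141)
l - (2400 - 1196) = 3141 - (2400 - 1196) = 3141 - 1*1204 = 3141 - 1204 = 1937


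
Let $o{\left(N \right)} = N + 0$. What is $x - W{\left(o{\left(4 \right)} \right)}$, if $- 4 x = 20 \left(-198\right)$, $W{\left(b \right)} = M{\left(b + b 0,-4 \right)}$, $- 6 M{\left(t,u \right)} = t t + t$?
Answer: $\frac{2980}{3} \approx 993.33$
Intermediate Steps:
$M{\left(t,u \right)} = - \frac{t}{6} - \frac{t^{2}}{6}$ ($M{\left(t,u \right)} = - \frac{t t + t}{6} = - \frac{t^{2} + t}{6} = - \frac{t + t^{2}}{6} = - \frac{t}{6} - \frac{t^{2}}{6}$)
$o{\left(N \right)} = N$
$W{\left(b \right)} = - \frac{b \left(1 + b\right)}{6}$ ($W{\left(b \right)} = - \frac{\left(b + b 0\right) \left(1 + \left(b + b 0\right)\right)}{6} = - \frac{\left(b + 0\right) \left(1 + \left(b + 0\right)\right)}{6} = - \frac{b \left(1 + b\right)}{6}$)
$x = 990$ ($x = - \frac{20 \left(-198\right)}{4} = \left(- \frac{1}{4}\right) \left(-3960\right) = 990$)
$x - W{\left(o{\left(4 \right)} \right)} = 990 - \left(- \frac{1}{6}\right) 4 \left(1 + 4\right) = 990 - \left(- \frac{1}{6}\right) 4 \cdot 5 = 990 - - \frac{10}{3} = 990 + \frac{10}{3} = \frac{2980}{3}$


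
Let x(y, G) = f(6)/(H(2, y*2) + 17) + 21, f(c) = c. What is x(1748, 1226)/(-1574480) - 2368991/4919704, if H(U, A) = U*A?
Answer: -653594904103435/1357288566435632 ≈ -0.48154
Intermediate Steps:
H(U, A) = A*U
x(y, G) = 21 + 6/(17 + 4*y) (x(y, G) = 6/((y*2)*2 + 17) + 21 = 6/((2*y)*2 + 17) + 21 = 6/(4*y + 17) + 21 = 6/(17 + 4*y) + 21 = 21 + 6/(17 + 4*y))
x(1748, 1226)/(-1574480) - 2368991/4919704 = (3*(121 + 28*1748)/(17 + 4*1748))/(-1574480) - 2368991/4919704 = (3*(121 + 48944)/(17 + 6992))*(-1/1574480) - 2368991*1/4919704 = (3*49065/7009)*(-1/1574480) - 2368991/4919704 = (3*(1/7009)*49065)*(-1/1574480) - 2368991/4919704 = (147195/7009)*(-1/1574480) - 2368991/4919704 = -29439/2207106064 - 2368991/4919704 = -653594904103435/1357288566435632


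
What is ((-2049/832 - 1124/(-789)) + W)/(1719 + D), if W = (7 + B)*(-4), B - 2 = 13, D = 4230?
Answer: -58448917/3905209152 ≈ -0.014967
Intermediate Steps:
B = 15 (B = 2 + 13 = 15)
W = -88 (W = (7 + 15)*(-4) = 22*(-4) = -88)
((-2049/832 - 1124/(-789)) + W)/(1719 + D) = ((-2049/832 - 1124/(-789)) - 88)/(1719 + 4230) = ((-2049*1/832 - 1124*(-1/789)) - 88)/5949 = ((-2049/832 + 1124/789) - 88)*(1/5949) = (-681493/656448 - 88)*(1/5949) = -58448917/656448*1/5949 = -58448917/3905209152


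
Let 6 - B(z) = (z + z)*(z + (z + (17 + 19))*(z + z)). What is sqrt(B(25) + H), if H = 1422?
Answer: I*sqrt(152322) ≈ 390.28*I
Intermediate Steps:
B(z) = 6 - 2*z*(z + 2*z*(36 + z)) (B(z) = 6 - (z + z)*(z + (z + (17 + 19))*(z + z)) = 6 - 2*z*(z + (z + 36)*(2*z)) = 6 - 2*z*(z + (36 + z)*(2*z)) = 6 - 2*z*(z + 2*z*(36 + z)))
sqrt(B(25) + H) = sqrt((6 - 146*25**2 - 4*25**3) + 1422) = sqrt((6 - 146*625 - 4*15625) + 1422) = sqrt((6 - 91250 - 62500) + 1422) = sqrt(-153744 + 1422) = sqrt(-152322) = I*sqrt(152322)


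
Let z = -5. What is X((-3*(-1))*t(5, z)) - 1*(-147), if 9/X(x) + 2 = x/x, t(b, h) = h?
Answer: 138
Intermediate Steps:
X(x) = -9 (X(x) = 9/(-2 + x/x) = 9/(-2 + 1) = 9/(-1) = 9*(-1) = -9)
X((-3*(-1))*t(5, z)) - 1*(-147) = -9 - 1*(-147) = -9 + 147 = 138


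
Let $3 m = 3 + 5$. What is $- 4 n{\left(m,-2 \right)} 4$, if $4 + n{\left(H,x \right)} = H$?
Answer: $\frac{64}{3} \approx 21.333$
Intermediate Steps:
$m = \frac{8}{3}$ ($m = \frac{3 + 5}{3} = \frac{1}{3} \cdot 8 = \frac{8}{3} \approx 2.6667$)
$n{\left(H,x \right)} = -4 + H$
$- 4 n{\left(m,-2 \right)} 4 = - 4 \left(-4 + \frac{8}{3}\right) 4 = \left(-4\right) \left(- \frac{4}{3}\right) 4 = \frac{16}{3} \cdot 4 = \frac{64}{3}$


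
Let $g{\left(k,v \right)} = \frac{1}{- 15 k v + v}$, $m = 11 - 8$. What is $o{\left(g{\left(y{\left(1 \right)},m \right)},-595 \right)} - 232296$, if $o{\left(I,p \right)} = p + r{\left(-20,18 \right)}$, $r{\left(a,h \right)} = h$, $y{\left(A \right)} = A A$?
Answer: $-232873$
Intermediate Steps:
$y{\left(A \right)} = A^{2}$
$m = 3$
$g{\left(k,v \right)} = \frac{1}{v - 15 k v}$ ($g{\left(k,v \right)} = \frac{1}{- 15 k v + v} = \frac{1}{v - 15 k v}$)
$o{\left(I,p \right)} = 18 + p$ ($o{\left(I,p \right)} = p + 18 = 18 + p$)
$o{\left(g{\left(y{\left(1 \right)},m \right)},-595 \right)} - 232296 = \left(18 - 595\right) - 232296 = -577 - 232296 = -232873$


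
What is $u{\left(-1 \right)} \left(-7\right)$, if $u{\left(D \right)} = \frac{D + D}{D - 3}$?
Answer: $- \frac{7}{2} \approx -3.5$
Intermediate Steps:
$u{\left(D \right)} = \frac{2 D}{-3 + D}$
$u{\left(-1 \right)} \left(-7\right) = 2 \left(-1\right) \frac{1}{-3 - 1} \left(-7\right) = 2 \left(-1\right) \frac{1}{-4} \left(-7\right) = 2 \left(-1\right) \left(- \frac{1}{4}\right) \left(-7\right) = \frac{1}{2} \left(-7\right) = - \frac{7}{2}$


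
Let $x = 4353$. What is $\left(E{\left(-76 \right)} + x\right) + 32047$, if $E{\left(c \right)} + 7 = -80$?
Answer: $36313$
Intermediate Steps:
$E{\left(c \right)} = -87$ ($E{\left(c \right)} = -7 - 80 = -87$)
$\left(E{\left(-76 \right)} + x\right) + 32047 = \left(-87 + 4353\right) + 32047 = 4266 + 32047 = 36313$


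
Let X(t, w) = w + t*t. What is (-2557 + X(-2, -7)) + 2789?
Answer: 229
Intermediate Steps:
X(t, w) = w + t**2
(-2557 + X(-2, -7)) + 2789 = (-2557 + (-7 + (-2)**2)) + 2789 = (-2557 + (-7 + 4)) + 2789 = (-2557 - 3) + 2789 = -2560 + 2789 = 229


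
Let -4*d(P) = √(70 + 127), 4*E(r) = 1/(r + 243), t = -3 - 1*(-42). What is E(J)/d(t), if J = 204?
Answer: -√197/88059 ≈ -0.00015939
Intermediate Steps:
t = 39 (t = -3 + 42 = 39)
E(r) = 1/(4*(243 + r)) (E(r) = 1/(4*(r + 243)) = 1/(4*(243 + r)))
d(P) = -√197/4 (d(P) = -√(70 + 127)/4 = -√197/4)
E(J)/d(t) = (1/(4*(243 + 204)))/((-√197/4)) = ((¼)/447)*(-4*√197/197) = ((¼)*(1/447))*(-4*√197/197) = (-4*√197/197)/1788 = -√197/88059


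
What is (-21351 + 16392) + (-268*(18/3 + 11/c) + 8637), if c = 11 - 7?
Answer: 1333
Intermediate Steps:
c = 4
(-21351 + 16392) + (-268*(18/3 + 11/c) + 8637) = (-21351 + 16392) + (-268*(18/3 + 11/4) + 8637) = -4959 + (-268*(18*(⅓) + 11*(¼)) + 8637) = -4959 + (-268*(6 + 11/4) + 8637) = -4959 + (-268*35/4 + 8637) = -4959 + (-2345 + 8637) = -4959 + 6292 = 1333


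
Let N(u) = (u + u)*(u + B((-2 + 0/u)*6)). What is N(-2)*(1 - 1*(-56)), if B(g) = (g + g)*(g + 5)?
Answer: -37848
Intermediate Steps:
B(g) = 2*g*(5 + g) (B(g) = (2*g)*(5 + g) = 2*g*(5 + g))
N(u) = 2*u*(168 + u) (N(u) = (u + u)*(u + 2*((-2 + 0/u)*6)*(5 + (-2 + 0/u)*6)) = (2*u)*(u + 2*((-2 + 0)*6)*(5 + (-2 + 0)*6)) = (2*u)*(u + 2*(-2*6)*(5 - 2*6)) = (2*u)*(u + 2*(-12)*(5 - 12)) = (2*u)*(u + 2*(-12)*(-7)) = (2*u)*(u + 168) = (2*u)*(168 + u) = 2*u*(168 + u))
N(-2)*(1 - 1*(-56)) = (2*(-2)*(168 - 2))*(1 - 1*(-56)) = (2*(-2)*166)*(1 + 56) = -664*57 = -37848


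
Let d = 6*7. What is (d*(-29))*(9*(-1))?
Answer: 10962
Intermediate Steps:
d = 42
(d*(-29))*(9*(-1)) = (42*(-29))*(9*(-1)) = -1218*(-9) = 10962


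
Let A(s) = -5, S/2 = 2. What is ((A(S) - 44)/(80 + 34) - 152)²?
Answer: 301960129/12996 ≈ 23235.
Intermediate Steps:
S = 4 (S = 2*2 = 4)
((A(S) - 44)/(80 + 34) - 152)² = ((-5 - 44)/(80 + 34) - 152)² = (-49/114 - 152)² = (-17377/114)² = 301960129/12996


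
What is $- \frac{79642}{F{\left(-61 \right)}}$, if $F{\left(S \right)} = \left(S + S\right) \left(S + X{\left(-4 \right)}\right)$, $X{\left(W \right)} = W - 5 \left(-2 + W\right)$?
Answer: $- \frac{39821}{2135} \approx -18.652$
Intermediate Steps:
$X{\left(W \right)} = 10 - 4 W$ ($X{\left(W \right)} = W - \left(-10 + 5 W\right) = 10 - 4 W$)
$F{\left(S \right)} = 2 S \left(26 + S\right)$ ($F{\left(S \right)} = \left(S + S\right) \left(S + \left(10 - -16\right)\right) = 2 S \left(S + \left(10 + 16\right)\right) = 2 S \left(S + 26\right) = 2 S \left(26 + S\right)$)
$- \frac{79642}{F{\left(-61 \right)}} = - \frac{79642}{2 \left(-61\right) \left(26 - 61\right)} = - \frac{79642}{2 \left(-61\right) \left(-35\right)} = - \frac{79642}{4270} = \left(-79642\right) \frac{1}{4270} = - \frac{39821}{2135}$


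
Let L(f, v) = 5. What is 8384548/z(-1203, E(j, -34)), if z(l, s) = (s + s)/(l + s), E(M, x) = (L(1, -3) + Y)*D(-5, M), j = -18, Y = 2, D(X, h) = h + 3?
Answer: 1827831464/35 ≈ 5.2224e+7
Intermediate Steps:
D(X, h) = 3 + h
E(M, x) = 21 + 7*M (E(M, x) = (5 + 2)*(3 + M) = 7*(3 + M) = 21 + 7*M)
z(l, s) = 2*s/(l + s) (z(l, s) = (2*s)/(l + s) = 2*s/(l + s))
8384548/z(-1203, E(j, -34)) = 8384548/((2*(21 + 7*(-18))/(-1203 + (21 + 7*(-18))))) = 8384548/((2*(21 - 126)/(-1203 + (21 - 126)))) = 8384548/((2*(-105)/(-1203 - 105))) = 8384548/((2*(-105)/(-1308))) = 8384548/((2*(-105)*(-1/1308))) = 8384548/(35/218) = 8384548*(218/35) = 1827831464/35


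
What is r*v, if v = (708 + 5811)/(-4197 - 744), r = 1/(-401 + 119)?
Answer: 2173/464454 ≈ 0.0046786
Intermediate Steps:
r = -1/282 (r = 1/(-282) = -1/282 ≈ -0.0035461)
v = -2173/1647 (v = 6519/(-4941) = 6519*(-1/4941) = -2173/1647 ≈ -1.3194)
r*v = -1/282*(-2173/1647) = 2173/464454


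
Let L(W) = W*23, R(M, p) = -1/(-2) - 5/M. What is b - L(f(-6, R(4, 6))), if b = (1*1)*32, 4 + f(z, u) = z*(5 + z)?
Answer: -14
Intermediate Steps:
R(M, p) = ½ - 5/M (R(M, p) = -1*(-½) - 5/M = ½ - 5/M)
f(z, u) = -4 + z*(5 + z)
L(W) = 23*W
b = 32 (b = 1*32 = 32)
b - L(f(-6, R(4, 6))) = 32 - 23*(-4 + (-6)² + 5*(-6)) = 32 - 23*(-4 + 36 - 30) = 32 - 23*2 = 32 - 1*46 = 32 - 46 = -14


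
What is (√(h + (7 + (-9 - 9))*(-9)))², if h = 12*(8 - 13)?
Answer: 39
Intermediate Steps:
h = -60 (h = 12*(-5) = -60)
(√(h + (7 + (-9 - 9))*(-9)))² = (√(-60 + (7 + (-9 - 9))*(-9)))² = (√(-60 + (7 - 18)*(-9)))² = (√(-60 - 11*(-9)))² = (√(-60 + 99))² = (√39)² = 39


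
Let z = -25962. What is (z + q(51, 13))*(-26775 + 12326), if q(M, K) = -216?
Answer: 378245922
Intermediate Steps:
(z + q(51, 13))*(-26775 + 12326) = (-25962 - 216)*(-26775 + 12326) = -26178*(-14449) = 378245922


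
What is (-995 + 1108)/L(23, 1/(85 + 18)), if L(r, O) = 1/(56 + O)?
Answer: 651897/103 ≈ 6329.1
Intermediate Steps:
(-995 + 1108)/L(23, 1/(85 + 18)) = (-995 + 1108)/(1/(56 + 1/(85 + 18))) = 113/(1/(56 + 1/103)) = 113/(1/(5769/103)) = 113/(103/5769) = 113*(5769/103) = 651897/103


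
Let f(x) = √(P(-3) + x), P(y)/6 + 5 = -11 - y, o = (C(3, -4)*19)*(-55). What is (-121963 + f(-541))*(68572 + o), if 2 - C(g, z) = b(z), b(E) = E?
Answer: -7598538826 + 62302*I*√619 ≈ -7.5985e+9 + 1.5501e+6*I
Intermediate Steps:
C(g, z) = 2 - z
o = -6270 (o = ((2 - 1*(-4))*19)*(-55) = ((2 + 4)*19)*(-55) = (6*19)*(-55) = 114*(-55) = -6270)
P(y) = -96 - 6*y (P(y) = -30 + 6*(-11 - y) = -30 + (-66 - 6*y) = -96 - 6*y)
f(x) = √(-78 + x) (f(x) = √((-96 - 6*(-3)) + x) = √((-96 + 18) + x) = √(-78 + x))
(-121963 + f(-541))*(68572 + o) = (-121963 + √(-78 - 541))*(68572 - 6270) = (-121963 + √(-619))*62302 = (-121963 + I*√619)*62302 = -7598538826 + 62302*I*√619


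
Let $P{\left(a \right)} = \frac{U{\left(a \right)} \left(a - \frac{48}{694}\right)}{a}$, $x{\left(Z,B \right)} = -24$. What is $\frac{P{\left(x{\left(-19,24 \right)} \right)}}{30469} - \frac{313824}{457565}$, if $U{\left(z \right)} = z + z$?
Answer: $- \frac{3325623664992}{4837717150795} \approx -0.68744$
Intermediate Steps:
$U{\left(z \right)} = 2 z$
$P{\left(a \right)} = - \frac{48}{347} + 2 a$ ($P{\left(a \right)} = \frac{2 a \left(a - \frac{48}{694}\right)}{a} = \frac{2 a \left(a - \frac{24}{347}\right)}{a} = \frac{2 a \left(- \frac{24}{347} + a\right)}{a} = - \frac{48}{347} + 2 a$)
$\frac{P{\left(x{\left(-19,24 \right)} \right)}}{30469} - \frac{313824}{457565} = \frac{- \frac{48}{347} + 2 \left(-24\right)}{30469} - \frac{313824}{457565} = \left(- \frac{48}{347} - 48\right) \frac{1}{30469} - \frac{313824}{457565} = \left(- \frac{16704}{347}\right) \frac{1}{30469} - \frac{313824}{457565} = - \frac{16704}{10572743} - \frac{313824}{457565} = - \frac{3325623664992}{4837717150795}$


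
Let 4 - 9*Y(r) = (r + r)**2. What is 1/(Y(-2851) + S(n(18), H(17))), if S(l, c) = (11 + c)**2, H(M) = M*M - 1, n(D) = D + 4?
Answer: -3/10569397 ≈ -2.8384e-7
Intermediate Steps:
Y(r) = 4/9 - 4*r**2/9 (Y(r) = 4/9 - (r + r)**2/9 = 4/9 - 4*r**2/9)
n(D) = 4 + D
H(M) = -1 + M**2 (H(M) = M**2 - 1 = -1 + M**2)
1/(Y(-2851) + S(n(18), H(17))) = 1/((4/9 - 4/9*(-2851)**2) + (11 + (-1 + 17**2))**2) = 1/((4/9 - 4/9*8128201) + (11 + (-1 + 289))**2) = 1/((4/9 - 32512804/9) + (11 + 288)**2) = 1/(-10837600/3 + 299**2) = 1/(-10837600/3 + 89401) = 1/(-10569397/3) = -3/10569397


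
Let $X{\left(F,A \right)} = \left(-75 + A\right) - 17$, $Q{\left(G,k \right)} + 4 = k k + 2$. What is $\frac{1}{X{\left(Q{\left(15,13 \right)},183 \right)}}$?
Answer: $\frac{1}{91} \approx 0.010989$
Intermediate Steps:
$Q{\left(G,k \right)} = -2 + k^{2}$ ($Q{\left(G,k \right)} = -4 + \left(k k + 2\right) = -4 + \left(k^{2} + 2\right) = -4 + \left(2 + k^{2}\right) = -2 + k^{2}$)
$X{\left(F,A \right)} = -92 + A$
$\frac{1}{X{\left(Q{\left(15,13 \right)},183 \right)}} = \frac{1}{-92 + 183} = \frac{1}{91}$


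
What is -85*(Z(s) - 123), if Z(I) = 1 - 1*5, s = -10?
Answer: 10795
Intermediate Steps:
Z(I) = -4 (Z(I) = 1 - 5 = -4)
-85*(Z(s) - 123) = -85*(-4 - 123) = -85*(-127) = 10795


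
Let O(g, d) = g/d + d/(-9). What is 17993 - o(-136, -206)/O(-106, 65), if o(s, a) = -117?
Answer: 93117302/5179 ≈ 17980.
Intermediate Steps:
O(g, d) = -d/9 + g/d (O(g, d) = g/d + d*(-⅑) = g/d - d/9 = -d/9 + g/d)
17993 - o(-136, -206)/O(-106, 65) = 17993 - (-117)/(-⅑*65 - 106/65) = 17993 - (-117)/(-65/9 - 106*1/65) = 17993 - (-117)/(-65/9 - 106/65) = 17993 - (-117)/(-5179/585) = 17993 - (-117)*(-585)/5179 = 17993 - 1*68445/5179 = 17993 - 68445/5179 = 93117302/5179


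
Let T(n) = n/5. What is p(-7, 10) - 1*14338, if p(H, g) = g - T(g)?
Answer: -14330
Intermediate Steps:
T(n) = n/5 (T(n) = n*(1/5) = n/5)
p(H, g) = 4*g/5 (p(H, g) = g - g/5 = 4*g/5)
p(-7, 10) - 1*14338 = (4/5)*10 - 1*14338 = 8 - 14338 = -14330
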